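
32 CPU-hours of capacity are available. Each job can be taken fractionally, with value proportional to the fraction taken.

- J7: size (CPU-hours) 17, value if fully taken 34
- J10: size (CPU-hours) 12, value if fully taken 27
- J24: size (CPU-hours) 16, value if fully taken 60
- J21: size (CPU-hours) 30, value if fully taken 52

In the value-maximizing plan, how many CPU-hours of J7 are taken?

4

Sort by value density: J24 60/16≈3.75, J10 27/12≈2.25, J7 34/17≈2, J21 52/30≈1.73.
Take all of J24 (16 CPU-hours, value 60) ; 16 CPU-hours left.
All 12 CPU-hours of J10 fit (value 27) ; 4 remain.
Only 4 CPU-hours remain; take 4/17 of J7 for value 34×4/17 = 8.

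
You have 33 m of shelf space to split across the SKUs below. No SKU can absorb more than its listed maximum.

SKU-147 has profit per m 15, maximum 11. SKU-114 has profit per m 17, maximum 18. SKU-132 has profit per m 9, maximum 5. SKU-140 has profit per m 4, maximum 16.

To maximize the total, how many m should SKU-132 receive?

Order the SKUs by profit per m: SKU-114 17 > SKU-147 15 > SKU-132 9 > SKU-140 4.
SKU-114: +18 to 18 (cap) ; 15 left.
Give SKU-147 11 to hit its cap of 11 ; 4 left.
SKU-132: +4 (room for 5) → 4. Pool exhausted.

4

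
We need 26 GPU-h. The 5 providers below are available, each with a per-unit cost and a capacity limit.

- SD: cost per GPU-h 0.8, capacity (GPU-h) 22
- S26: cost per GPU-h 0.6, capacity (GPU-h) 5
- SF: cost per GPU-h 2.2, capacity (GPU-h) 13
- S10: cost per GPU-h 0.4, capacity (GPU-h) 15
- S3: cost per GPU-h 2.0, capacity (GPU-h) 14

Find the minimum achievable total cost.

Cheapest first:
S10 (0.4): use full 15 — 11 GPU-h to go.
S26 at 0.6: take all 5 GPU-h — 6 still needed.
Take 6 from SD at 0.8 to finish.
S3, SF: unused.
Cost = 15×0.4 + 5×0.6 + 6×0.8 = 13.8.

13.8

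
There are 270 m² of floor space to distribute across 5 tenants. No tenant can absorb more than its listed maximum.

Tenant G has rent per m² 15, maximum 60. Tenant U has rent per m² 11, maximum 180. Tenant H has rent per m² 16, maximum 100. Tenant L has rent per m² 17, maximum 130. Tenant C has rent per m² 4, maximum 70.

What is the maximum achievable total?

Highest rent per m² first: Tenant L 17 > Tenant H 16 > Tenant G 15 > Tenant U 11 > Tenant C 4.
Give Tenant L 130 to hit its cap of 130 — 140 left.
Give Tenant H 100 to hit its cap of 100 — 40 left.
Tenant G: +40 (room for 60) → 40. Pool exhausted.
Total = 15×40 + 16×100 + 17×130 = 4410.

4410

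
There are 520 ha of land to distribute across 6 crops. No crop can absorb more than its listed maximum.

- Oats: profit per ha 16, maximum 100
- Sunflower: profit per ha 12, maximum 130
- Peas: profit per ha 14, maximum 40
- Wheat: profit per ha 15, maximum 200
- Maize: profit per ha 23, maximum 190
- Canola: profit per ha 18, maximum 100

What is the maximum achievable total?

9720

Highest profit per ha first: Maize 23 > Canola 18 > Oats 16 > Wheat 15 > Peas 14 > Sunflower 12.
Give Maize 190 to hit its cap of 190 ; 330 left.
Canola takes 100 to reach its cap of 100 ; 230 left.
Oats takes 100 to reach its cap of 100 ; 130 left.
Wheat: +130 (room for 200) → 130. Pool exhausted.
Total = 16×100 + 15×130 + 23×190 + 18×100 = 9720.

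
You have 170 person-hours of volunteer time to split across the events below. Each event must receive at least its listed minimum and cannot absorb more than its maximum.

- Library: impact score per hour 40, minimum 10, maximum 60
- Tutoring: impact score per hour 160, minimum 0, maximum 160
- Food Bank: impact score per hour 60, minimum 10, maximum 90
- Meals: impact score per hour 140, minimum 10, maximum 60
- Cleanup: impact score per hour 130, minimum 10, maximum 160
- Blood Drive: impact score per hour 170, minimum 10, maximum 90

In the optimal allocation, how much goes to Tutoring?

40

Meeting every minimum uses 10+0+10+10+10+10 = 50 person-hours, leaving 120.
Highest impact score per hour first: Blood Drive 170 > Tutoring 160 > Meals 140 > Cleanup 130 > Food Bank 60 > Library 40.
Blood Drive: +80 to 90 (cap) → 40 left.
Only 40 left; Tutoring takes them to reach 40.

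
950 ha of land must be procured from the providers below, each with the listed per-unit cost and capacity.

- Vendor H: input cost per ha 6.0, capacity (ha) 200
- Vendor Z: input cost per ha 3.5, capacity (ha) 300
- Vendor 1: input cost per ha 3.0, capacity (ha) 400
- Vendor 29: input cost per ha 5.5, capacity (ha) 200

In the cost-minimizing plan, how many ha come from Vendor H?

Use providers in increasing cost order.
Vendor 1 at 3.0: take all 400 ha → 550 still needed.
Take 300 from Vendor Z at 3.5 → need 250 more.
Vendor 29 (5.5): use full 200 → 50 ha to go.
Vendor H (6.0): take the remaining 50 → done.

50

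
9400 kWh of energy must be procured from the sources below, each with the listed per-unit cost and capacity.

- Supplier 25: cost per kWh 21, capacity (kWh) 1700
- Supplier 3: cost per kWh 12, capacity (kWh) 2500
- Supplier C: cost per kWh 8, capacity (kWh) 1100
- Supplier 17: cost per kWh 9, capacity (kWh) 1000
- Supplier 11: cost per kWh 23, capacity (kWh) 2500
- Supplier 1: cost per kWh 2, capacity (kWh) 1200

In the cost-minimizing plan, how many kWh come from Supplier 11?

1900

Fill from the cheapest source first.
Supplier 1 at 2: take all 1200 kWh → 8200 still needed.
Take 1100 from Supplier C at 8 → need 7100 more.
Supplier 17 at 9: take all 1000 kWh → 6100 still needed.
Take 2500 from Supplier 3 at 12 → need 3600 more.
Supplier 25 (21): use full 1700 → 1900 kWh to go.
Supplier 11 (23): take the remaining 1900 → done.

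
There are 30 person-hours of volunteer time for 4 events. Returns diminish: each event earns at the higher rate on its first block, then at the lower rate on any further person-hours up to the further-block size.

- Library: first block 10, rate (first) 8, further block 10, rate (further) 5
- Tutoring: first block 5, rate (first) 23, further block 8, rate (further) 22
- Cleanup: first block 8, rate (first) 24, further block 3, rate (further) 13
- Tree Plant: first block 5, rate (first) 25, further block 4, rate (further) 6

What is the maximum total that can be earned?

Treat each block as its own option and order by rate: Tree Plant/tier1 25 > Cleanup/tier1 24 > Tutoring/tier1 23 > Tutoring/tier2 22 > Cleanup/tier2 13 > Library/tier1 8 > Tree Plant/tier2 6 > Library/tier2 5.
Fill Tree Plant tier1 block (5 at 25) → 25 left.
Fill Cleanup tier1 block (8 at 24) → 17 left.
Fill Tutoring tier1 block (5 at 23) → 12 left.
Fill Tutoring tier2 block (8 at 22) → 4 left.
Cleanup/tier2 (13): +3 → 1 left.
Library tier1 at 8: only 1 left, fill 1.
Total = 25×5 + 24×8 + 23×5 + 22×8 + 13×3 + 8×1 = 655.

655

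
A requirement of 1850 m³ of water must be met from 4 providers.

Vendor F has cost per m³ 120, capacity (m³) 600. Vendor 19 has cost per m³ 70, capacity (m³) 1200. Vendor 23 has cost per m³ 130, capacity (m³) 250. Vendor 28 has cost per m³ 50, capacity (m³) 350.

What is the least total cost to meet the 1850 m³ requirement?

Fill from the cheapest provider first.
Take 350 from Vendor 28 at 50 → need 1500 more.
Take 1200 from Vendor 19 at 70 → need 300 more.
Vendor F (120): take the remaining 300 → done.
Vendor 23: unused.
Cost = 350×50 + 1200×70 + 300×120 = 137500.

137500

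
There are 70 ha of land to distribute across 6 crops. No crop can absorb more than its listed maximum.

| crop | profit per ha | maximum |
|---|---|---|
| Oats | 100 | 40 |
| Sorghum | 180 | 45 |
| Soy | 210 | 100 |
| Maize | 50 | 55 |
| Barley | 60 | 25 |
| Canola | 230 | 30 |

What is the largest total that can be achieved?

15300

Rank by profit per ha: Canola 230 > Soy 210 > Sorghum 180 > Oats 100 > Barley 60 > Maize 50.
Canola: +30 to 30 (cap) ; 40 left.
Soy: +40 (room for 100) → 40. Pool exhausted.
Total = 210×40 + 230×30 = 15300.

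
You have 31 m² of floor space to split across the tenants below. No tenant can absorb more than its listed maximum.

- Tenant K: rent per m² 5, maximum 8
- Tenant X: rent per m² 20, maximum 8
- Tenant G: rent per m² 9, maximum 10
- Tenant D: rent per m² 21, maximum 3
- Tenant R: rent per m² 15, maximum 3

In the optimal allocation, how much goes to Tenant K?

Order the tenants by rent per m²: Tenant D 21 > Tenant X 20 > Tenant R 15 > Tenant G 9 > Tenant K 5.
Tenant D takes 3 to reach its cap of 3 — 28 left.
Tenant X: +8 to 8 (cap) — 20 left.
Give Tenant R 3 to hit its cap of 3 — 17 left.
Tenant G takes 10 to reach its cap of 10 — 7 left.
Tenant K: +7 (room for 8) → 7. Pool exhausted.

7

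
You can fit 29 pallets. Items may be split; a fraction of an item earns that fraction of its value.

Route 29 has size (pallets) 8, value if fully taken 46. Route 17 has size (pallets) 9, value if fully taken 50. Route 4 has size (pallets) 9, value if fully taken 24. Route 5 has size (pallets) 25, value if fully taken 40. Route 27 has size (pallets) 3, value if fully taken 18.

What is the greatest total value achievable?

Rank by value-to-size ratio: Route 27 18/3≈6, Route 29 46/8≈5.75, Route 17 50/9≈5.56, Route 4 24/9≈2.67, Route 5 40/25≈1.6.
All 3 pallets of Route 27 fit (value 18) ; 26 remain.
Take all of Route 29 (8 pallets, value 46) ; 18 pallets left.
Take all of Route 17 (9 pallets, value 50) ; 9 pallets left.
All 9 pallets of Route 4 fit (value 24) ; 0 remain.
Total value = 138.

138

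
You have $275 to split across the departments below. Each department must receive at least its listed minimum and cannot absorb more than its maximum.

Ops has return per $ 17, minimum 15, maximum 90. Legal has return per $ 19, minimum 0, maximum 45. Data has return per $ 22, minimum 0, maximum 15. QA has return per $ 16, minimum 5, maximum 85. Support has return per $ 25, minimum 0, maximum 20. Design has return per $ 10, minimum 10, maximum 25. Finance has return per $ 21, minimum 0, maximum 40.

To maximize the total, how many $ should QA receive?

Meeting every minimum uses 15+0+0+5+0+10+0 = 30 $, leaving 245.
Order the departments by return per $: Support 25 > Data 22 > Finance 21 > Legal 19 > Ops 17 > QA 16 > Design 10.
Support takes 20 more to reach its cap of 20 → 225 left.
Data takes 15 more to reach its cap of 15 → 210 left.
Give Finance 40 more to hit its cap of 40 → 170 left.
Give Legal 45 more to hit its cap of 45 → 125 left.
Ops: +75 to 90 (cap) → 50 left.
Only 50 left; QA takes them to reach 55.

55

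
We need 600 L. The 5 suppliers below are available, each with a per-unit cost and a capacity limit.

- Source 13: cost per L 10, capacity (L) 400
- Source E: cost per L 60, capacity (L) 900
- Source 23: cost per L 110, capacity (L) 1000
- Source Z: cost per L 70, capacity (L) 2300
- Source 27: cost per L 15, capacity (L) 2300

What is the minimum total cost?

Use suppliers in increasing cost order.
Take 400 from Source 13 at 10 → need 200 more.
Source 27 (15): take the remaining 200 → done.
Source E, Source Z, Source 23: unused.
Cost = 400×10 + 200×15 = 7000.

7000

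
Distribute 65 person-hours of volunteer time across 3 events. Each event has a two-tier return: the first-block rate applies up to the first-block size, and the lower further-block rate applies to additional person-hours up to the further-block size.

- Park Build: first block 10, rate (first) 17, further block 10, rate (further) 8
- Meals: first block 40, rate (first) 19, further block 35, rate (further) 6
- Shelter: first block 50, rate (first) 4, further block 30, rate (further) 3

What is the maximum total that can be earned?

1040

Treat each block as its own option and order by rate: Meals/T1 19 > Park Build/T1 17 > Park Build/T2 8 > Meals/T2 6 > Shelter/T1 4 > Shelter/T2 3.
Meals T1 at 19: fill all 40 ; 25 left.
Park Build/T1 (17): +10 ; 15 left.
Park Build/T2 (8): +10 ; 5 left.
5 remain; put them into Meals T2 at 6.
Total = 19×40 + 17×10 + 8×10 + 6×5 = 1040.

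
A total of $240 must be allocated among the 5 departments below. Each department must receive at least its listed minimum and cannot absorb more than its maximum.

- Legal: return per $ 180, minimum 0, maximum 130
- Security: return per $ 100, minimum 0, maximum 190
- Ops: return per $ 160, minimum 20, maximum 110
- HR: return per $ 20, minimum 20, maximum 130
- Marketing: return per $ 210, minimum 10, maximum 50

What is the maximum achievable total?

40700

Meeting every minimum uses 0+0+20+20+10 = 50 $, leaving 190.
Highest return per $ first: Marketing 210 > Legal 180 > Ops 160 > Security 100 > HR 20.
Marketing takes 40 more to reach its cap of 50 → 150 left.
Legal takes 130 more to reach its cap of 130 → 20 left.
Ops: +20 (room for 90) → 40. Pool exhausted.
Total = 180×130 + 160×40 + 20×20 + 210×50 = 40700.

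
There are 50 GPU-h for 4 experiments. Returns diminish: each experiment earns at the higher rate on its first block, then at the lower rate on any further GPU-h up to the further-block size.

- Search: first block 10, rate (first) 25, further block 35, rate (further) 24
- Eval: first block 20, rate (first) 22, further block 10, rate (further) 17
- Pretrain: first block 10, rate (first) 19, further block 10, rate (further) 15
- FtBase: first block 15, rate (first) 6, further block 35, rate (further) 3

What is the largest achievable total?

1200

Order all 8 blocks by rate: Search/first 25 > Search/second 24 > Eval/first 22 > Pretrain/first 19 > Eval/second 17 > Pretrain/second 15 > FtBase/first 6 > FtBase/second 3.
Fill Search first block (10 at 25) → 40 left.
Search second at 24: fill all 35 → 5 left.
Eval/first: +5 of 20 at 22; pool empty.
Total = 25×10 + 24×35 + 22×5 = 1200.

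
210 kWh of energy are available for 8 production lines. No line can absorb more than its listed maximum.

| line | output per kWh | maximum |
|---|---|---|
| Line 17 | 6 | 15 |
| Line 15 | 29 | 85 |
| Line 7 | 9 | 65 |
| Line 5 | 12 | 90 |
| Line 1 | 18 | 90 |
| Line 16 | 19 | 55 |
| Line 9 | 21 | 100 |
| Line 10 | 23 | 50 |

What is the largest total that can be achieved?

Rank by output per kWh: Line 15 29 > Line 10 23 > Line 9 21 > Line 16 19 > Line 1 18 > Line 5 12 > Line 7 9 > Line 17 6.
Give Line 15 85 to hit its cap of 85 — 125 left.
Line 10: +50 to 50 (cap) — 75 left.
Line 9 has room for 100 but only 75 remain, so it gets 75.
Total = 29×85 + 21×75 + 23×50 = 5190.

5190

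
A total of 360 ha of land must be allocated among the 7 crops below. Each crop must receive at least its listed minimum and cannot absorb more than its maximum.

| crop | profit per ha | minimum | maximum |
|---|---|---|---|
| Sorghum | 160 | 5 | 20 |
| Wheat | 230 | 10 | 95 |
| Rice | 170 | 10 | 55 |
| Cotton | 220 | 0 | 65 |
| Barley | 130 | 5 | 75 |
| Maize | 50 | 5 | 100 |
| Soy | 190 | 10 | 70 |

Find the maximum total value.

68750

Meeting every minimum uses 5+10+10+0+5+5+10 = 45 ha, leaving 315.
Rank by profit per ha: Wheat 230 > Cotton 220 > Soy 190 > Rice 170 > Sorghum 160 > Barley 130 > Maize 50.
Wheat takes 85 more to reach its cap of 95 ; 230 left.
Cotton takes 65 more to reach its cap of 65 ; 165 left.
Soy takes 60 more to reach its cap of 70 ; 105 left.
Rice: +45 to 55 (cap) ; 60 left.
Sorghum takes 15 more to reach its cap of 20 ; 45 left.
Only 45 left; Barley takes them to reach 50.
Total = 160×20 + 230×95 + 170×55 + 220×65 + 130×50 + 50×5 + 190×70 = 68750.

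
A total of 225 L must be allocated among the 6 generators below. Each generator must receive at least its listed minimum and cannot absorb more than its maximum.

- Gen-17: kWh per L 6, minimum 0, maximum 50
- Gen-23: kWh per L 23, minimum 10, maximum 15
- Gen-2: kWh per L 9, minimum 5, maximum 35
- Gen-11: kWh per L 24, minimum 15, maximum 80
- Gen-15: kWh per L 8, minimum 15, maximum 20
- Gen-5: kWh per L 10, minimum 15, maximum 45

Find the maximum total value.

Meeting every minimum uses 0+10+5+15+15+15 = 60 L, leaving 165.
Highest kWh per L first: Gen-11 24 > Gen-23 23 > Gen-5 10 > Gen-2 9 > Gen-15 8 > Gen-17 6.
Gen-11 takes 65 more to reach its cap of 80 — 100 left.
Gen-23: +5 to 15 (cap) — 95 left.
Give Gen-5 30 more to hit its cap of 45 — 65 left.
Give Gen-2 30 more to hit its cap of 35 — 35 left.
Gen-15 takes 5 more to reach its cap of 20 — 30 left.
Only 30 left; Gen-17 takes them to reach 30.
Total = 6×30 + 23×15 + 9×35 + 24×80 + 8×20 + 10×45 = 3370.

3370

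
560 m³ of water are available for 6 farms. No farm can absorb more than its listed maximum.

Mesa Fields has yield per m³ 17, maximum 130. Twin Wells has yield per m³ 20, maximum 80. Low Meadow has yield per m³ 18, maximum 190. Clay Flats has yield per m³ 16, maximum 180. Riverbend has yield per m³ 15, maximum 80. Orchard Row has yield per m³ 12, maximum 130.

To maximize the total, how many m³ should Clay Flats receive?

160

Rank by yield per m³: Twin Wells 20 > Low Meadow 18 > Mesa Fields 17 > Clay Flats 16 > Riverbend 15 > Orchard Row 12.
Give Twin Wells 80 to hit its cap of 80 → 480 left.
Give Low Meadow 190 to hit its cap of 190 → 290 left.
Mesa Fields takes 130 to reach its cap of 130 → 160 left.
Only 160 left; Clay Flats takes them to reach 160.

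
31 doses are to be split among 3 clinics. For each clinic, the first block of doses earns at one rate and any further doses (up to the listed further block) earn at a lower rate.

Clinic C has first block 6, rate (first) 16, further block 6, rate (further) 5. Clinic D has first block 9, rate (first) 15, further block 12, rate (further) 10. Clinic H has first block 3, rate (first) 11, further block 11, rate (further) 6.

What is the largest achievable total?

390

Rank every tier by rate: Clinic C/first 16 > Clinic D/first 15 > Clinic H/first 11 > Clinic D/second 10 > Clinic H/second 6 > Clinic C/second 5.
Fill Clinic C first block (6 at 16) — 25 left.
Clinic D/first (15): +9 — 16 left.
Clinic H first at 11: fill all 3 — 13 left.
Fill Clinic D second block (12 at 10) — 1 left.
Clinic H/second: +1 of 11 at 6; pool empty.
Total = 16×6 + 15×9 + 11×3 + 10×12 + 6×1 = 390.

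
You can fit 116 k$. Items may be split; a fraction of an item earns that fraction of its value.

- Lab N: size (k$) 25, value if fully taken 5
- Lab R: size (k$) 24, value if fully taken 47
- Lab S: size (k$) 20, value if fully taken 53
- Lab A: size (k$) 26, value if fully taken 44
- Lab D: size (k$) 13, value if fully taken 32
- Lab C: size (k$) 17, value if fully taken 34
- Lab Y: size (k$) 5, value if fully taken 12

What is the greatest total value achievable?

Sort by value density: Lab S 53/20≈2.65, Lab D 32/13≈2.46, Lab Y 12/5≈2.4, Lab C 34/17≈2, Lab R 47/24≈1.96, Lab A 44/26≈1.69, Lab N 5/25≈0.2.
Lab S: take in full, 20 k$ for value 53 ; 96 left.
Take all of Lab D (13 k$, value 32) ; 83 k$ left.
All 5 k$ of Lab Y fit (value 12) ; 78 remain.
Lab C: take in full, 17 k$ for value 34 ; 61 left.
Take all of Lab R (24 k$, value 47) ; 37 k$ left.
Take all of Lab A (26 k$, value 44) ; 11 k$ left.
Fill the last 11 k$ with part of Lab N: 11/25 of it earns 2.2.
Total value = 224.2.

224.2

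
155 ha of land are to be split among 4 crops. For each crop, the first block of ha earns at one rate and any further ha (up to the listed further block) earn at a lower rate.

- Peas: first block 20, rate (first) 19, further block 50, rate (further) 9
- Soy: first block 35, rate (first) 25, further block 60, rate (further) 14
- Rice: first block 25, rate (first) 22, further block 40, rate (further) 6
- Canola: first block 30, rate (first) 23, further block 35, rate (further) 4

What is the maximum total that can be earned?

Order all 8 blocks by rate: Soy/tier1 25 > Canola/tier1 23 > Rice/tier1 22 > Peas/tier1 19 > Soy/tier2 14 > Peas/tier2 9 > Rice/tier2 6 > Canola/tier2 4.
Soy tier1 at 25: fill all 35 — 120 left.
Canola/tier1 (23): +30 — 90 left.
Rice tier1 at 22: fill all 25 — 65 left.
Peas/tier1 (19): +20 — 45 left.
Soy/tier2: +45 of 60 at 14; pool empty.
Total = 25×35 + 23×30 + 22×25 + 19×20 + 14×45 = 3125.

3125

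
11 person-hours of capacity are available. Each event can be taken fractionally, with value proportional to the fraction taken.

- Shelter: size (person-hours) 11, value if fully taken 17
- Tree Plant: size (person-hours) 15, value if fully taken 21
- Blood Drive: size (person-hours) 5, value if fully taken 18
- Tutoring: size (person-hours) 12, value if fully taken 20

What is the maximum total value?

28

Sort by value density: Blood Drive 18/5≈3.6, Tutoring 20/12≈1.67, Shelter 17/11≈1.55, Tree Plant 21/15≈1.4.
Take all of Blood Drive (5 person-hours, value 18) → 6 person-hours left.
Fill the last 6 person-hours with part of Tutoring: 6/12 of it earns 10.
Total value = 28.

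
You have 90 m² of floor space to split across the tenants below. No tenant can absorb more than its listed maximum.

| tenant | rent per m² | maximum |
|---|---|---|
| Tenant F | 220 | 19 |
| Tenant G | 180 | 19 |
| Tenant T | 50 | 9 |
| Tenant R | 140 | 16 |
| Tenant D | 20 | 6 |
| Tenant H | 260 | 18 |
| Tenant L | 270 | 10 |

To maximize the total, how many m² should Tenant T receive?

8

Order the tenants by rent per m²: Tenant L 270 > Tenant H 260 > Tenant F 220 > Tenant G 180 > Tenant R 140 > Tenant T 50 > Tenant D 20.
Give Tenant L 10 to hit its cap of 10 ; 80 left.
Tenant H takes 18 to reach its cap of 18 ; 62 left.
Tenant F: +19 to 19 (cap) ; 43 left.
Tenant G: +19 to 19 (cap) ; 24 left.
Tenant R takes 16 to reach its cap of 16 ; 8 left.
Tenant T: +8 (room for 9) → 8. Pool exhausted.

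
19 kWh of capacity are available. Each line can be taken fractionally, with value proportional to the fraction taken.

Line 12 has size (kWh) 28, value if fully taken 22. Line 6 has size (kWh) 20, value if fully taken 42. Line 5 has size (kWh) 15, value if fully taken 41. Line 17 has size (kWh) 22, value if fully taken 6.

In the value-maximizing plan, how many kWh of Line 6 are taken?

Best value per unit of size first: Line 5 41/15≈2.73, Line 6 42/20≈2.1, Line 12 22/28≈0.786, Line 17 6/22≈0.273.
All 15 kWh of Line 5 fit (value 41) → 4 remain.
Only 4 kWh remain; take 4/20 of Line 6 for value 42×4/20 = 8.4.

4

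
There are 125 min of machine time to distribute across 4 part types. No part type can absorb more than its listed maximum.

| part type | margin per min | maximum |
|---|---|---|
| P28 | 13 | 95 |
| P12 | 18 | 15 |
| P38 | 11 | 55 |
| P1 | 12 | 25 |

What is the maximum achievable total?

Rank by margin per min: P12 18 > P28 13 > P1 12 > P38 11.
P12: +15 to 15 (cap) — 110 left.
P28 takes 95 to reach its cap of 95 — 15 left.
P1: +15 (room for 25) → 15. Pool exhausted.
Total = 13×95 + 18×15 + 12×15 = 1685.

1685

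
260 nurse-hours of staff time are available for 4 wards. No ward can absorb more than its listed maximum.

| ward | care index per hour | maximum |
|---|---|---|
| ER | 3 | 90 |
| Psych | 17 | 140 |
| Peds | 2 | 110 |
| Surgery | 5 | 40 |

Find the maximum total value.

Rank by care index per hour: Psych 17 > Surgery 5 > ER 3 > Peds 2.
Psych: +140 to 140 (cap) → 120 left.
Give Surgery 40 to hit its cap of 40 → 80 left.
Only 80 left; ER takes them to reach 80.
Total = 3×80 + 17×140 + 5×40 = 2820.

2820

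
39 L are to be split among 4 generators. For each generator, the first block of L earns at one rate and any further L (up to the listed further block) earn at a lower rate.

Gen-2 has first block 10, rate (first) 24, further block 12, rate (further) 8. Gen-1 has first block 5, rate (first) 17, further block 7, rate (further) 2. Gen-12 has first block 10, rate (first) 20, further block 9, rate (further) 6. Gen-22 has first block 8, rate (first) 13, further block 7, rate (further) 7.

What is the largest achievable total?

Order all 8 blocks by rate: Gen-2/first 24 > Gen-12/first 20 > Gen-1/first 17 > Gen-22/first 13 > Gen-2/second 8 > Gen-22/second 7 > Gen-12/second 6 > Gen-1/second 2.
Gen-2 first at 24: fill all 10 — 29 left.
Gen-12/first (20): +10 — 19 left.
Gen-1 first at 17: fill all 5 — 14 left.
Gen-22 first at 13: fill all 8 — 6 left.
6 remain; put them into Gen-2 second at 8.
Total = 24×10 + 20×10 + 17×5 + 13×8 + 8×6 = 677.

677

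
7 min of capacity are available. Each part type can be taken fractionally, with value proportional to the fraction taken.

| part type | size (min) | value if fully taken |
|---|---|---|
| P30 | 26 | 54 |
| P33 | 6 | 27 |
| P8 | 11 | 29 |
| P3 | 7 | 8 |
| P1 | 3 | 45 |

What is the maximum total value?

63

Sort by value density: P1 45/3≈15, P33 27/6≈4.5, P8 29/11≈2.64, P30 54/26≈2.08, P3 8/7≈1.14.
Take all of P1 (3 min, value 45) — 4 min left.
Fill the last 4 min with part of P33: 4/6 of it earns 18.
Total value = 63.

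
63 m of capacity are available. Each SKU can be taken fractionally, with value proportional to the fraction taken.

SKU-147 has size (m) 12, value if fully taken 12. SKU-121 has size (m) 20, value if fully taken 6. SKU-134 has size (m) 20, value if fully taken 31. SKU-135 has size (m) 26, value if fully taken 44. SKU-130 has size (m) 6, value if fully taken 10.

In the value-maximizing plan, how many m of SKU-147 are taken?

11

Sort by value density: SKU-135 44/26≈1.69, SKU-130 10/6≈1.67, SKU-134 31/20≈1.55, SKU-147 12/12≈1, SKU-121 6/20≈0.3.
All 26 m of SKU-135 fit (value 44) ; 37 remain.
SKU-130: take in full, 6 m for value 10 ; 31 left.
SKU-134: take in full, 20 m for value 31 ; 11 left.
Fill the last 11 m with part of SKU-147: 11/12 of it earns 11.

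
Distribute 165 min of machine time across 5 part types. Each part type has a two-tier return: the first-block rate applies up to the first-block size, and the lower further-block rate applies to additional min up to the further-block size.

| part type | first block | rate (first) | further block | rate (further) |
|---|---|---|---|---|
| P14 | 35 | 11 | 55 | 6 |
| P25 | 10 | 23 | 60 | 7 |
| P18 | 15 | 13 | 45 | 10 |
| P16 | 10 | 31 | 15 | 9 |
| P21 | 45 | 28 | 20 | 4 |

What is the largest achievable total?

2875

Order all 10 blocks by rate: P16/first 31 > P21/first 28 > P25/first 23 > P18/first 13 > P14/first 11 > P18/second 10 > P16/second 9 > P25/second 7 > P14/second 6 > P21/second 4.
P16 first at 31: fill all 10 ; 155 left.
P21 first at 28: fill all 45 ; 110 left.
P25 first at 23: fill all 10 ; 100 left.
Fill P18 first block (15 at 13) ; 85 left.
P14/first (11): +35 ; 50 left.
Fill P18 second block (45 at 10) ; 5 left.
P16 second at 9: only 5 left, fill 5.
Total = 31×10 + 28×45 + 23×10 + 13×15 + 11×35 + 10×45 + 9×5 = 2875.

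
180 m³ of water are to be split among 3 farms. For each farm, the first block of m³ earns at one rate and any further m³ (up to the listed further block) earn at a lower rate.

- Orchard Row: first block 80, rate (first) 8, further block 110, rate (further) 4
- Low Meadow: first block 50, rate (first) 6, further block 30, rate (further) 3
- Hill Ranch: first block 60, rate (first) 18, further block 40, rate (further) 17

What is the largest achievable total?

Rank every tier by rate: Hill Ranch/first 18 > Hill Ranch/second 17 > Orchard Row/first 8 > Low Meadow/first 6 > Orchard Row/second 4 > Low Meadow/second 3.
Fill Hill Ranch first block (60 at 18) ; 120 left.
Hill Ranch/second (17): +40 ; 80 left.
Orchard Row/first (8): +80 ; 0 left.
Total = 18×60 + 17×40 + 8×80 = 2400.

2400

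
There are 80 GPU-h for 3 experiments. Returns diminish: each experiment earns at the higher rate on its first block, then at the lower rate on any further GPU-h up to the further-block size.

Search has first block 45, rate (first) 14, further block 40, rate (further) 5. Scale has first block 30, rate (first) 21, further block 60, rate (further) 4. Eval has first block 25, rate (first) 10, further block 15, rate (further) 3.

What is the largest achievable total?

Treat each block as its own option and order by rate: Scale/T1 21 > Search/T1 14 > Eval/T1 10 > Search/T2 5 > Scale/T2 4 > Eval/T2 3.
Scale/T1 (21): +30 ; 50 left.
Search/T1 (14): +45 ; 5 left.
5 remain; put them into Eval T1 at 10.
Total = 21×30 + 14×45 + 10×5 = 1310.

1310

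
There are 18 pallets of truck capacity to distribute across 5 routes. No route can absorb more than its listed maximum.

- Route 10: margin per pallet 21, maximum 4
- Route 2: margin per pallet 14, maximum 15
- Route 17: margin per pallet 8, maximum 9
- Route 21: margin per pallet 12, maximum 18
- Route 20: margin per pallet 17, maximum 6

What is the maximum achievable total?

Rank by margin per pallet: Route 10 21 > Route 20 17 > Route 2 14 > Route 21 12 > Route 17 8.
Route 10: +4 to 4 (cap) — 14 left.
Route 20: +6 to 6 (cap) — 8 left.
Only 8 left; Route 2 takes them to reach 8.
Total = 21×4 + 14×8 + 17×6 = 298.

298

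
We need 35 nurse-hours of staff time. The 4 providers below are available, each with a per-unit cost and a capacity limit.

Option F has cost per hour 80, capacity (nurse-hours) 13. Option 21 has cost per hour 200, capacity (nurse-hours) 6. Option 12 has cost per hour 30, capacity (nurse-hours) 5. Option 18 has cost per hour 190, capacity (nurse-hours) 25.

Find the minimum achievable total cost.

Cheapest first:
Take 5 from Option 12 at 30 → need 30 more.
Option F at 80: take all 13 nurse-hours → 17 still needed.
Option 18 at 190: take 17 of its 25 → requirement met.
Option 21: unused.
Cost = 5×30 + 13×80 + 17×190 = 4420.

4420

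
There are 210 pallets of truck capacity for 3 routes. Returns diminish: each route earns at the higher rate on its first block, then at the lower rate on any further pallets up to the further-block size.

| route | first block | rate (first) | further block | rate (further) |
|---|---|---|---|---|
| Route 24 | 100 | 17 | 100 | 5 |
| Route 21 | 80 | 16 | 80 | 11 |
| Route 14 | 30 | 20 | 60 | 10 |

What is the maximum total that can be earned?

3580

Order all 6 blocks by rate: Route 14/T1 20 > Route 24/T1 17 > Route 21/T1 16 > Route 21/T2 11 > Route 14/T2 10 > Route 24/T2 5.
Fill Route 14 T1 block (30 at 20) — 180 left.
Route 24/T1 (17): +100 — 80 left.
Fill Route 21 T1 block (80 at 16) — 0 left.
Total = 20×30 + 17×100 + 16×80 = 3580.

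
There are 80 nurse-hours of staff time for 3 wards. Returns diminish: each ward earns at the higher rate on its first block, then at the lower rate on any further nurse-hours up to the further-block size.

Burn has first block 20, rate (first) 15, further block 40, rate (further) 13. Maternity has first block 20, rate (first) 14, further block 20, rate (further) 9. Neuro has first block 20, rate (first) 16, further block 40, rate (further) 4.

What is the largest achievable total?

Order all 6 blocks by rate: Neuro/tier1 16 > Burn/tier1 15 > Maternity/tier1 14 > Burn/tier2 13 > Maternity/tier2 9 > Neuro/tier2 4.
Neuro tier1 at 16: fill all 20 ; 60 left.
Burn/tier1 (15): +20 ; 40 left.
Maternity/tier1 (14): +20 ; 20 left.
Burn/tier2: +20 of 40 at 13; pool empty.
Total = 16×20 + 15×20 + 14×20 + 13×20 = 1160.

1160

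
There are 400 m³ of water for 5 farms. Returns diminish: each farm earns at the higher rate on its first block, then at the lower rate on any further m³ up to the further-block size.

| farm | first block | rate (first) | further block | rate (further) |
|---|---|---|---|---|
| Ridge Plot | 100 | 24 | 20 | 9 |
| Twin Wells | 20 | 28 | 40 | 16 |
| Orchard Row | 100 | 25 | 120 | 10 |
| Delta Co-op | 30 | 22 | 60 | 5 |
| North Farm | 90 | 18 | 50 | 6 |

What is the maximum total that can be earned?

Order all 10 blocks by rate: Twin Wells/tier1 28 > Orchard Row/tier1 25 > Ridge Plot/tier1 24 > Delta Co-op/tier1 22 > North Farm/tier1 18 > Twin Wells/tier2 16 > Orchard Row/tier2 10 > Ridge Plot/tier2 9 > North Farm/tier2 6 > Delta Co-op/tier2 5.
Twin Wells/tier1 (28): +20 — 380 left.
Orchard Row tier1 at 25: fill all 100 — 280 left.
Ridge Plot/tier1 (24): +100 — 180 left.
Delta Co-op tier1 at 22: fill all 30 — 150 left.
North Farm tier1 at 18: fill all 90 — 60 left.
Twin Wells tier2 at 16: fill all 40 — 20 left.
20 remain; put them into Orchard Row tier2 at 10.
Total = 28×20 + 25×100 + 24×100 + 22×30 + 18×90 + 16×40 + 10×20 = 8580.

8580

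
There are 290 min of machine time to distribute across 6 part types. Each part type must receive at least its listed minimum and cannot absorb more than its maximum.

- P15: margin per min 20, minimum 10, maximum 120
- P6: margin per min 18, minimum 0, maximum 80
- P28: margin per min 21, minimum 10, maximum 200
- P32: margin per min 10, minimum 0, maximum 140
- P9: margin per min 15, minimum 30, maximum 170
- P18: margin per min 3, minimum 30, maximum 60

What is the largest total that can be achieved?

Meeting every minimum uses 10+0+10+0+30+30 = 80 min, leaving 210.
Order the part types by margin per min: P28 21 > P15 20 > P6 18 > P9 15 > P32 10 > P18 3.
Give P28 190 more to hit its cap of 200 ; 20 left.
P15 has room for 110 more but only 20 remain, so it gets 30.
Total = 20×30 + 21×200 + 15×30 + 3×30 = 5340.

5340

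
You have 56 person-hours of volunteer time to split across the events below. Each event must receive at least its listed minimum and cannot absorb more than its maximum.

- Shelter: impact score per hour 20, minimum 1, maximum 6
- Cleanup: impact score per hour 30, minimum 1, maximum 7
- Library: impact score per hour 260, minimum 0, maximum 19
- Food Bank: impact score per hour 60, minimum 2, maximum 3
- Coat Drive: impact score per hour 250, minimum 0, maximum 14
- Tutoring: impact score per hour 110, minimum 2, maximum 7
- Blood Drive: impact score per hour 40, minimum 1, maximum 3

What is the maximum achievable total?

Meeting every minimum uses 1+1+0+2+0+2+1 = 7 person-hours, leaving 49.
Order the events by impact score per hour: Library 260 > Coat Drive 250 > Tutoring 110 > Food Bank 60 > Blood Drive 40 > Cleanup 30 > Shelter 20.
Library: +19 to 19 (cap) → 30 left.
Coat Drive: +14 to 14 (cap) → 16 left.
Tutoring: +5 to 7 (cap) → 11 left.
Give Food Bank 1 more to hit its cap of 3 → 10 left.
Blood Drive: +2 to 3 (cap) → 8 left.
Give Cleanup 6 more to hit its cap of 7 → 2 left.
Shelter has room for 5 more but only 2 remain, so it gets 3.
Total = 20×3 + 30×7 + 260×19 + 60×3 + 250×14 + 110×7 + 40×3 = 9780.

9780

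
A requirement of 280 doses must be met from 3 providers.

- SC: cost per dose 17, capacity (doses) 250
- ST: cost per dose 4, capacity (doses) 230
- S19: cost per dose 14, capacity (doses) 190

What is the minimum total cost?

Fill from the cheapest provider first.
ST (4): use full 230 ; 50 doses to go.
S19 at 14: take 50 of its 190 ; requirement met.
SC: unused.
Cost = 230×4 + 50×14 = 1620.

1620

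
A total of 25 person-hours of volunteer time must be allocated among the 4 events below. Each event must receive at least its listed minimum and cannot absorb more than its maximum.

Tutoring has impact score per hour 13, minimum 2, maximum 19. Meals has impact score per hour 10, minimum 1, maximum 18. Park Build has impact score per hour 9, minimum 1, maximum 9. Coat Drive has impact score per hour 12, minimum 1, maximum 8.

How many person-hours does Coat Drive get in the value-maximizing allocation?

4

Meeting every minimum uses 2+1+1+1 = 5 person-hours, leaving 20.
Highest impact score per hour first: Tutoring 13 > Coat Drive 12 > Meals 10 > Park Build 9.
Tutoring: +17 to 19 (cap) → 3 left.
Only 3 left; Coat Drive takes them to reach 4.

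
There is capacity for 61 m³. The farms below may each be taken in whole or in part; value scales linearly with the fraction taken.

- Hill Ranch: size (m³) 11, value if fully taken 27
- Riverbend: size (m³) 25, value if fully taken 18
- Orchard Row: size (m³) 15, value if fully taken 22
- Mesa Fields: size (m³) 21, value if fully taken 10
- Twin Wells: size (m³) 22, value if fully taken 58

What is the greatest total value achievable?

Sort by value density: Twin Wells 58/22≈2.64, Hill Ranch 27/11≈2.45, Orchard Row 22/15≈1.47, Riverbend 18/25≈0.72, Mesa Fields 10/21≈0.476.
All 22 m³ of Twin Wells fit (value 58) → 39 remain.
Take all of Hill Ranch (11 m³, value 27) → 28 m³ left.
All 15 m³ of Orchard Row fit (value 22) → 13 remain.
Fill the last 13 m³ with part of Riverbend: 13/25 of it earns 9.36.
Total value = 116.36.

116.36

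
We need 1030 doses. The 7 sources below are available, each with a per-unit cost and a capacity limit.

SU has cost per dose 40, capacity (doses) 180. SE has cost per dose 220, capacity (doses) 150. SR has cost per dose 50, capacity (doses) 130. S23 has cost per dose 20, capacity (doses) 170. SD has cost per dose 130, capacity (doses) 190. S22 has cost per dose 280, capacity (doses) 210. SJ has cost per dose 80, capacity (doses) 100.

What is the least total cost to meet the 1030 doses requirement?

113600

Use sources in increasing cost order.
Take 170 from S23 at 20 → need 860 more.
SU (40): use full 180 → 680 doses to go.
SR (50): use full 130 → 550 doses to go.
Take 100 from SJ at 80 → need 450 more.
Take 190 from SD at 130 → need 260 more.
SE (220): use full 150 → 110 doses to go.
S22 (280): take the remaining 110 → done.
Cost = 170×20 + 180×40 + 130×50 + 100×80 + 190×130 + 150×220 + 110×280 = 113600.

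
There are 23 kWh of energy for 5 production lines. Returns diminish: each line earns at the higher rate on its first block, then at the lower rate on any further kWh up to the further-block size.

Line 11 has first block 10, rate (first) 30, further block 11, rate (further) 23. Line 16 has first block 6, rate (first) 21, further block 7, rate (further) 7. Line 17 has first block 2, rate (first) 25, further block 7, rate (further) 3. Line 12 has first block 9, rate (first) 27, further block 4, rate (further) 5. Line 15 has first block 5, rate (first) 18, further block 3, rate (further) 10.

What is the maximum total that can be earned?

639

Rank every tier by rate: Line 11/tier1 30 > Line 12/tier1 27 > Line 17/tier1 25 > Line 11/tier2 23 > Line 16/tier1 21 > Line 15/tier1 18 > Line 15/tier2 10 > Line 16/tier2 7 > Line 12/tier2 5 > Line 17/tier2 3.
Line 11 tier1 at 30: fill all 10 ; 13 left.
Fill Line 12 tier1 block (9 at 27) ; 4 left.
Line 17 tier1 at 25: fill all 2 ; 2 left.
2 remain; put them into Line 11 tier2 at 23.
Total = 30×10 + 27×9 + 25×2 + 23×2 = 639.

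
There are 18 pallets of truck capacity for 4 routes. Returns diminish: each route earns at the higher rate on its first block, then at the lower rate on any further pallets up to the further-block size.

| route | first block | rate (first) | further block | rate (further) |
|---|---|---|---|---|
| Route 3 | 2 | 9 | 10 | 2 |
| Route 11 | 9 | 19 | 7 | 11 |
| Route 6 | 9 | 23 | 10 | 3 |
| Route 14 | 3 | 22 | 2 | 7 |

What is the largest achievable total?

Rank every tier by rate: Route 6/T1 23 > Route 14/T1 22 > Route 11/T1 19 > Route 11/T2 11 > Route 3/T1 9 > Route 14/T2 7 > Route 6/T2 3 > Route 3/T2 2.
Fill Route 6 T1 block (9 at 23) → 9 left.
Fill Route 14 T1 block (3 at 22) → 6 left.
Route 11 T1 at 19: only 6 left, fill 6.
Total = 23×9 + 22×3 + 19×6 = 387.

387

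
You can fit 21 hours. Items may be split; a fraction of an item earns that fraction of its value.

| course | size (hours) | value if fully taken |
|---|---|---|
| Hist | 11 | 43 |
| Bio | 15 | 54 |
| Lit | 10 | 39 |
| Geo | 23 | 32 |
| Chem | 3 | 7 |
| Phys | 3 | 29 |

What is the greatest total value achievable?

Best value per unit of size first: Phys 29/3≈9.67, Hist 43/11≈3.91, Lit 39/10≈3.9, Bio 54/15≈3.6, Chem 7/3≈2.33, Geo 32/23≈1.39.
Take all of Phys (3 hours, value 29) ; 18 hours left.
Take all of Hist (11 hours, value 43) ; 7 hours left.
Fill the last 7 hours with part of Lit: 7/10 of it earns 27.3.
Total value = 99.3.

99.3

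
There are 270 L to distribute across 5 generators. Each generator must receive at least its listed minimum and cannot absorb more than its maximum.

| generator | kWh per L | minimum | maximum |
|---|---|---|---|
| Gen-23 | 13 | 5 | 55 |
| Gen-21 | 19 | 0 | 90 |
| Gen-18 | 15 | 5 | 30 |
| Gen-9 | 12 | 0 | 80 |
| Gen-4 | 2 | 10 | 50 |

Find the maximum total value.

Meeting every minimum uses 5+0+5+0+10 = 20 L, leaving 250.
Highest kWh per L first: Gen-21 19 > Gen-18 15 > Gen-23 13 > Gen-9 12 > Gen-4 2.
Give Gen-21 90 more to hit its cap of 90 → 160 left.
Give Gen-18 25 more to hit its cap of 30 → 135 left.
Give Gen-23 50 more to hit its cap of 55 → 85 left.
Gen-9 takes 80 more to reach its cap of 80 → 5 left.
Gen-4 has room for 40 more but only 5 remain, so it gets 15.
Total = 13×55 + 19×90 + 15×30 + 12×80 + 2×15 = 3865.

3865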